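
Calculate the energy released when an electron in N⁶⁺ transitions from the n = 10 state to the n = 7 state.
6.938907 eV

The energy levels are E_n = -13.6057 Z² eV / n².

Energy at n = 10: E_10 = -13.6057 × 7² / 10² = -6.666793000 eV
Energy at n = 7: E_7 = -13.6057 × 7² / 7² = -13.605700000 eV

For emission (electron falling to lower state), the photon energy is:
E_photon = E_10 - E_7 = |-6.666793000 - (-13.605700000)|
E_photon = 6.938907 eV

This energy is carried away by the emitted photon.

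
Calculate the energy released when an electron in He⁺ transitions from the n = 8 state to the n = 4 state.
2.55 eV

The energy levels are E_n = -13.6057 Z² eV / n².

Energy at n = 8: E_8 = -13.6057 × 2² / 8² = -0.85036 eV
Energy at n = 4: E_4 = -13.6057 × 2² / 4² = -3.40143 eV

For emission (electron falling to lower state), the photon energy is:
E_photon = E_8 - E_4 = |-0.85036 - (-3.40143)|
E_photon = 2.55 eV

This energy is carried away by the emitted photon.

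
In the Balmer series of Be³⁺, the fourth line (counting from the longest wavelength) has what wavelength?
25.6293 nm

The lines of a series are numbered from the longest wavelength (smallest ΔE) outward; the fourth line is the transition from n = n_f + 4 to n_f.
The Balmer series has all transitions ending at n_f = 2.

For Be³⁺ (Z = 4), the fourth line (δ-line) is the jump from n = 6 to n = 2:
E_6 = -13.6057 × 4² / 6² = -6.046978 eV
E_2 = -13.6057 × 4² / 2² = -54.422800 eV
ΔE = E_6 - E_2 = 48.375822 eV

λ = hc/E = 1239.84 eV·nm / 48.375822 eV
λ = 25.6293 nm

This is the δ-line of the Balmer series in Be³⁺.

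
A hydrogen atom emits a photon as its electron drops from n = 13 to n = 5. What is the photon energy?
0.46 eV

The energy levels are E_n = -13.6057 eV / n².

Energy at n = 13: E_13 = -13.6057 / 13² = -0.08051 eV
Energy at n = 5: E_5 = -13.6057 / 5² = -0.54423 eV

For emission (electron falling to lower state), the photon energy is:
E_photon = E_13 - E_5 = |-0.08051 - (-0.54423)|
E_photon = 0.46 eV

This energy is carried away by the emitted photon.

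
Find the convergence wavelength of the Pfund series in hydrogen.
2278.1628 nm

The series limit corresponds to the transition from n = ∞ to n = 5.
This is the highest energy (shortest wavelength) transition in the Pfund series.

E_∞ = 0 eV
E_5 = -13.6057 / 5² = -0.5442280000 eV

Energy at series limit:
ΔE = E_∞ - E_5 = 0 - (-0.5442280000) = 0.5442280000 eV
λ = hc/E = 1239.84 eV·nm / 0.5442280000 eV = 2278.1628 nm

This energy equals the ionization energy from the n = 5 state of hydrogen.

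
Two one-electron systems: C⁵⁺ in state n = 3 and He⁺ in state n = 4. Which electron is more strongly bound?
C⁵⁺ at n = 3 (E = -54.42 eV)

Using E_n = -13.6057 Z² / n² eV:

C⁵⁺ (Z = 6) at n = 3:
E = -13.6057 × 6² / 3² = -13.6057 × 36 / 9 = -54.42280 eV

He⁺ (Z = 2) at n = 4:
E = -13.6057 × 2² / 4² = -13.6057 × 4 / 16 = -3.40143 eV

Since -54.42280 eV < -3.40143 eV,
C⁵⁺ at n = 3 is more tightly bound (requires more energy to ionize).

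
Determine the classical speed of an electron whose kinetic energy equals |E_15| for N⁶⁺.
1.0209e+06 m/s (or 0.34054% of c)

The binding energy at n = 15 for N⁶⁺ is:
E_15 = -13.6057 × 7²/15² = -2.9630191 eV
|E_15| = 2.9630191 eV

Convert to Joules:
KE = 2.9630191 eV × (1.602177 × 10⁻¹⁹ J/eV) = 4.747281e-19 J

Using KE = ½mv²:
v = √(2·KE/m_e)
v = √(2 × 4.747281e-19 J / 9.10938 × 10⁻³¹ kg)
v = 1.0209e+06 m/s

This is approximately 0.34054% the speed of light.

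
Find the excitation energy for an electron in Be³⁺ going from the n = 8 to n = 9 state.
0.7139 eV

The energy levels of a hydrogen-like atom are E_n = -13.6057 Z² eV / n².

Energy at n = 8: E_8 = -13.6057 × 4² / 8² = -3.4014250 eV
Energy at n = 9: E_9 = -13.6057 × 4² / 9² = -2.6875457 eV

The excitation energy is the difference:
ΔE = E_9 - E_8
ΔE = -2.6875457 - (-3.4014250)
ΔE = 0.7139 eV

Since this is positive, energy must be absorbed (photon absorption).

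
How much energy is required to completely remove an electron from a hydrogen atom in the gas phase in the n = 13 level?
0.081 eV

The ionization energy is the energy needed to remove the electron completely (n → ∞).

For hydrogen, E_n = -13.6057 eV / n².

At n = 13: E_13 = -13.6057 / 13² = -0.080507 eV
At n = ∞: E_∞ = 0 eV

Ionization energy = E_∞ - E_13 = 0 - (-0.080507) = 0.080507 eV
Ionization energy ≈ 0.081 eV

This is also called the binding energy of the electron in state n = 13.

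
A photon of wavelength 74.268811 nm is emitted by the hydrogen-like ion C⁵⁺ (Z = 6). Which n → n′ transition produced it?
n = 13 → n = 5

First, find the photon energy from the wavelength (hc = 1239.84 eV·nm):
E = hc/λ = 1239.84 eV·nm / 74.268811 nm = 16.693952 eV

The energy levels of C⁵⁺ satisfy E_n = -13.6057 × 6² / n² eV, so an emission n_i → n_f releases
ΔE = 13.6057 × 6² × (1/n_f² − 1/n_i²) eV.

Setting ΔE equal to the photon energy:
1/n_f² − 1/n_i² = 16.693952 / (13.6057 × 6²) = 0.034082839

Since 1/n_i² must be positive, we need 1/n_f² > 0.034082839, i.e. n_f ≤ 5. For each allowed n_f, solve n_i = (1/n_f² − 0.034082839)^(−1/2) and check whether it is a whole number:
  n_f = 1: 1/n_i² = 1.000000000 − 0.034082839 = 0.965917161 → n_i = 1.017  (not an integer) ✗
  n_f = 2: 1/n_i² = 0.250000000 − 0.034082839 = 0.215917161 → n_i = 2.152  (not an integer) ✗
  n_f = 3: 1/n_i² = 0.111111111 − 0.034082839 = 0.077028272 → n_i = 3.603  (not an integer) ✗
  n_f = 4: 1/n_i² = 0.062500000 − 0.034082839 = 0.028417161 → n_i = 5.932  (not an integer) ✗
  n_f = 5: 1/n_i² = 0.040000000 − 0.034082839 = 0.005917161 → n_i = 13.000  → integer, n_i = 13 ✓

Only n_f = 5 gives an integer upper level, n_i = 13.

The transition is from n = 13 to n = 5 (emission).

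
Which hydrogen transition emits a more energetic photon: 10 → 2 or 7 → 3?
10 → 2

Calculate the energy for each transition:

Transition 10 → 2:
ΔE₁ = |E_2 - E_10| = |-13.6057/2² - (-13.6057/10²)|
ΔE₁ = |-3.401425000000 - (-0.136057000000)| = 3.265368000 eV

Transition 7 → 3:
ΔE₂ = |E_3 - E_7| = |-13.6057/3² - (-13.6057/7²)|
ΔE₂ = |-1.511744444444 - (-0.277667346939)| = 1.234077098 eV

Since 3.265368000 eV > 1.234077098 eV, the transition 10 → 2 emits the more energetic photon.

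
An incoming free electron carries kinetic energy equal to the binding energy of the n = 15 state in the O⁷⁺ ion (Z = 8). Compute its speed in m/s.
1.1668e+06 m/s (or 0.3892% of c)

The binding energy at n = 15 for O⁷⁺ is:
E_15 = -13.6057 × 8²/15² = -3.8700658 eV
|E_15| = 3.8700658 eV

Convert to Joules:
KE = 3.8700658 eV × (1.602177 × 10⁻¹⁹ J/eV) = 6.200530e-19 J

Using KE = ½mv²:
v = √(2·KE/m_e)
v = √(2 × 6.200530e-19 J / 9.10938 × 10⁻³¹ kg)
v = 1.1668e+06 m/s

This is approximately 0.3892% the speed of light.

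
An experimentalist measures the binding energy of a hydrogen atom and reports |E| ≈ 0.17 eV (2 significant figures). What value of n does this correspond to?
n = 9

The exact energy levels follow E_n = -13.6057 eV / n².

The measured value (-0.17 eV) is reported to only 2 significant figures, so we must test candidate n values and see which one matches to that precision.

Candidate energies:
  n = 7:  E = -13.6057/7² = -0.27767 eV
  n = 8:  E = -13.6057/8² = -0.21259 eV
  n = 9:  E = -13.6057/9² = -0.16797 eV  ← matches
  n = 10:  E = -13.6057/10² = -0.13606 eV
  n = 11:  E = -13.6057/11² = -0.11244 eV

Checking against the measurement of -0.17 eV (2 sig figs), only n = 9 agrees:
E_9 = -0.16797 eV, which rounds to -0.17 eV ✓

Therefore n = 9.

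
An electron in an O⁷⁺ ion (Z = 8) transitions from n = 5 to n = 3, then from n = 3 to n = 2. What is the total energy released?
182.8606 eV

The energy levels of O⁷⁺ are E_n = -13.6057 × 8² / n² eV.

First transition (5 → 3):
ΔE₁ = |E_3 - E_5|
ΔE₁ = |-96.7516444444 - (-34.8305920000)| = 61.9210524 eV

Second transition (3 → 2):
ΔE₂ = |E_2 - E_3|
ΔE₂ = |-217.6912000000 - (-96.7516444444)| = 120.9395556 eV

Total energy released:
E_total = ΔE₁ + ΔE₂ = 61.9210524 + 120.9395556 = 182.8606 eV

Note: This equals the direct transition 5 → 2: 182.8606 eV ✓
Energy is conserved regardless of the path taken.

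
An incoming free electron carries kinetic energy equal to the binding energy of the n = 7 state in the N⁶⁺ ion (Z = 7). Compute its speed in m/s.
2.19e+06 m/s (or 0.73% of c)

The binding energy at n = 7 for N⁶⁺ is:
E_7 = -13.6057 × 7²/7² = -13.6057 eV
|E_7| = 13.6057 eV

Convert to Joules:
KE = 13.6057 eV × (1.602177 × 10⁻¹⁹ J/eV) = 2.1799e-18 J

Using KE = ½mv²:
v = √(2·KE/m_e)
v = √(2 × 2.1799e-18 J / 9.10938 × 10⁻³¹ kg)
v = 2.19e+06 m/s

This is approximately 0.73% the speed of light.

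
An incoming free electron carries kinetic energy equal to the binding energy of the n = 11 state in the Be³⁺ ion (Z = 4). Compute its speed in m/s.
7.95525e+05 m/s (or 0.265358% of c)

The binding energy at n = 11 for Be³⁺ is:
E_11 = -13.6057 × 4²/11² = -1.79910083 eV
|E_11| = 1.79910083 eV

Convert to Joules:
KE = 1.79910083 eV × (1.602177 × 10⁻¹⁹ J/eV) = 2.8824780e-19 J

Using KE = ½mv²:
v = √(2·KE/m_e)
v = √(2 × 2.8824780e-19 J / 9.10938 × 10⁻³¹ kg)
v = 7.95525e+05 m/s

This is approximately 0.265358% the speed of light.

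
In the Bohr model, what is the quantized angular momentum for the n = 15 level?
1.582e-33 J·s (or 15ℏ)

In the Bohr model, angular momentum is quantized:
L = nℏ

where ℏ = h/(2π) = 1.05457e-34 J·s

For n = 15:
L = 15 × 1.05457e-34 J·s
L = 1.582e-33 J·s

This can also be written as L = 15ℏ.
The angular momentum is an integer multiple of the reduced Planck constant.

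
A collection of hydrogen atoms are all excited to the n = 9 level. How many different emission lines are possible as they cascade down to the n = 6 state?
6

The electron can occupy levels n = 6, 7, ..., 9 during de-excitation — that is m = 9 - 6 + 1 = 4 distinct levels.

The number of distinct spectral lines equals the number of ways to choose 2 of these m levels (each pair gives one possible emission transition):

Number of lines = m(m-1)/2 = 4×3/2 = 6

These correspond to all possible transitions between the 4 levels:
9 → 8, 9 → 7, 9 → 6, 8 → 7, 8 → 6, 7 → 6

Each transition produces a photon with a unique energy (and thus wavelength). This count does not depend on Z.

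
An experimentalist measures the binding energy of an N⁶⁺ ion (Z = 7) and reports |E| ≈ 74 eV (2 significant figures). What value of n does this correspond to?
n = 3

The exact energy levels follow E_n = -13.6057 Z² / n² eV with Z = 7.

The measured value (-74 eV) is reported to only 2 significant figures, so we must test candidate n values and see which one matches to that precision.

Candidate energies:
  n = 1:  E = -13.6057 × 7² / 1² = -666.67930 eV
  n = 2:  E = -13.6057 × 7² / 2² = -166.66983 eV
  n = 3:  E = -13.6057 × 7² / 3² = -74.07548 eV  ← matches
  n = 4:  E = -13.6057 × 7² / 4² = -41.66746 eV
  n = 5:  E = -13.6057 × 7² / 5² = -26.66717 eV

Checking against the measurement of -74 eV (2 sig figs), only n = 3 agrees:
E_3 = -74.07548 eV, which rounds to -74 eV ✓

Therefore n = 3.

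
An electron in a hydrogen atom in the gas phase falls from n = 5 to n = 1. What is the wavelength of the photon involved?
94.923 nm

First, find the transition energy using E_n = -13.6057 / n² eV:
E_5 = -13.6057 / 5² = -0.54423 eV
E_1 = -13.6057 / 1² = -13.60570 eV

Photon energy: |ΔE| = |E_1 - E_5| = 13.06147 eV

Convert to wavelength using E = hc/λ with hc = 1239.84 eV·nm:
λ = hc/E = 1239.84 eV·nm / 13.06147 eV
λ = 94.923 nm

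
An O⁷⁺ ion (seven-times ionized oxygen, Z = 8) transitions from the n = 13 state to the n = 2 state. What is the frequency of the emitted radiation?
5.1392e+16 Hz

First, find the transition energy:
E_13 = -13.6057 × 8² / 13² = -5.15245 eV
E_2 = -13.6057 × 8² / 2² = -217.69120 eV
|ΔE| = |E_2 - E_13| = 212.53875 eV

Convert to Joules: E = 212.53875 eV × (1.602177 × 10⁻¹⁹ J/eV) = 3.405247e-17 J

Using E = hf:
f = E/h = 3.405247e-17 J / (6.62607 × 10⁻³⁴ J·s)
f = 5.1392e+16 Hz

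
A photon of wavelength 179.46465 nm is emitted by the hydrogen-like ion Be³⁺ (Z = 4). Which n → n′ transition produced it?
n = 11 → n = 5

First, find the photon energy from the wavelength (hc = 1239.84 eV·nm):
E = hc/λ = 1239.84 eV·nm / 179.46465 nm = 6.9085472 eV

The energy levels of Be³⁺ satisfy E_n = -13.6057 × 4² / n² eV, so an emission n_i → n_f releases
ΔE = 13.6057 × 4² × (1/n_f² − 1/n_i²) eV.

Setting ΔE equal to the photon energy:
1/n_f² − 1/n_i² = 6.9085472 / (13.6057 × 4²) = 0.031735537

Since 1/n_i² must be positive, we need 1/n_f² > 0.031735537, i.e. n_f ≤ 5. For each allowed n_f, solve n_i = (1/n_f² − 0.031735537)^(−1/2) and check whether it is a whole number:
  n_f = 1: 1/n_i² = 1.000000000 − 0.031735537 = 0.968264463 → n_i = 1.016  (not an integer) ✗
  n_f = 2: 1/n_i² = 0.250000000 − 0.031735537 = 0.218264463 → n_i = 2.140  (not an integer) ✗
  n_f = 3: 1/n_i² = 0.111111111 − 0.031735537 = 0.079375574 → n_i = 3.549  (not an integer) ✗
  n_f = 4: 1/n_i² = 0.062500000 − 0.031735537 = 0.030764463 → n_i = 5.701  (not an integer) ✗
  n_f = 5: 1/n_i² = 0.040000000 − 0.031735537 = 0.008264463 → n_i = 11.000  → integer, n_i = 11 ✓

Only n_f = 5 gives an integer upper level, n_i = 11.

The transition is from n = 11 to n = 5 (emission).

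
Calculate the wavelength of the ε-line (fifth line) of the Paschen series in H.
954.34 nm

The lines of a series are numbered from the longest wavelength (smallest ΔE) outward; the fifth line is the transition from n = n_f + 5 to n_f.
The Paschen series has all transitions ending at n_f = 3.

For H, the fifth line (ε-line) is the jump from n = 8 to n = 3:
E_8 = -13.6057 / 8² = -0.212589 eV
E_3 = -13.6057 / 3² = -1.511744 eV
ΔE = E_8 - E_3 = 1.299155 eV

λ = hc/E = 1239.84 eV·nm / 1.299155 eV
λ = 954.34 nm

This is the ε-line of the Paschen series in H.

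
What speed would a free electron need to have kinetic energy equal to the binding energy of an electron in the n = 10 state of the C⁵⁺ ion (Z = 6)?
1.313e+06 m/s (or 0.43784% of c)

The binding energy at n = 10 for C⁵⁺ is:
E_10 = -13.6057 × 6²/10² = -4.8980520 eV
|E_10| = 4.8980520 eV

Convert to Joules:
KE = 4.8980520 eV × (1.602177 × 10⁻¹⁹ J/eV) = 7.84755e-19 J

Using KE = ½mv²:
v = √(2·KE/m_e)
v = √(2 × 7.84755e-19 J / 9.10938 × 10⁻³¹ kg)
v = 1.313e+06 m/s

This is approximately 0.43784% the speed of light.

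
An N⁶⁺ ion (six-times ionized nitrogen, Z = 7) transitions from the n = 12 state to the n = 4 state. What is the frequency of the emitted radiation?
8.95569e+15 Hz

First, find the transition energy:
E_12 = -13.6057 × 7² / 12² = -4.6297174 eV
E_4 = -13.6057 × 7² / 4² = -41.6674563 eV
|ΔE| = |E_4 - E_12| = 37.0377389 eV

Convert to Joules: E = 37.0377389 eV × (1.602177 × 10⁻¹⁹ J/eV) = 5.9341013e-18 J

Using E = hf:
f = E/h = 5.9341013e-18 J / (6.62607 × 10⁻³⁴ J·s)
f = 8.95569e+15 Hz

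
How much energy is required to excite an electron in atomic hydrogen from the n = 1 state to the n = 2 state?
10.204275 eV

The energy levels of a hydrogen-like atom are E_n = -13.6057 eV / n².

Energy at n = 1: E_1 = -13.6057 / 1² = -13.605700000 eV
Energy at n = 2: E_2 = -13.6057 / 2² = -3.401425000 eV

The excitation energy is the difference:
ΔE = E_2 - E_1
ΔE = -3.401425000 - (-13.605700000)
ΔE = 10.204275 eV

Since this is positive, energy must be absorbed (photon absorption).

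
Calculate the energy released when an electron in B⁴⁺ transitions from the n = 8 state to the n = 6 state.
4.13368 eV

The energy levels are E_n = -13.6057 Z² eV / n².

Energy at n = 8: E_8 = -13.6057 × 5² / 8² = -5.31472656 eV
Energy at n = 6: E_6 = -13.6057 × 5² / 6² = -9.44840278 eV

For emission (electron falling to lower state), the photon energy is:
E_photon = E_8 - E_6 = |-5.31472656 - (-9.44840278)|
E_photon = 4.13368 eV

This energy is carried away by the emitted photon.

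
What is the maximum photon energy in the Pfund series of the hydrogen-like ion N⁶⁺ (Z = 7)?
26.6672 eV

The series limit corresponds to the transition from n = ∞ to n = 5.
This is the highest energy (shortest wavelength) transition in the Pfund series.

E_∞ = 0 eV
E_5 = -13.6057 × 7² / 5² = -26.6672 eV

Energy at series limit:
ΔE = E_∞ - E_5 = 0 - (-26.6672) = 26.6672 eV

This energy equals the ionization energy from the n = 5 state of N⁶⁺.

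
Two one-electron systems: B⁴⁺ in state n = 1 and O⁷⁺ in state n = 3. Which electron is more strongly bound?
B⁴⁺ at n = 1 (E = -340.1425 eV)

Using E_n = -13.6057 Z² / n² eV:

B⁴⁺ (Z = 5) at n = 1:
E = -13.6057 × 5² / 1² = -13.6057 × 25 / 1 = -340.1425000 eV

O⁷⁺ (Z = 8) at n = 3:
E = -13.6057 × 8² / 3² = -13.6057 × 64 / 9 = -96.7516444 eV

Since -340.1425000 eV < -96.7516444 eV,
B⁴⁺ at n = 1 is more tightly bound (requires more energy to ionize).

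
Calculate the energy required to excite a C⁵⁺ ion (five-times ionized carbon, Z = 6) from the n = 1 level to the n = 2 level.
367.35 eV

The energy levels of a hydrogen-like atom are E_n = -13.6057 Z² eV / n².

Energy at n = 1: E_1 = -13.6057 × 6² / 1² = -489.80520 eV
Energy at n = 2: E_2 = -13.6057 × 6² / 2² = -122.45130 eV

The excitation energy is the difference:
ΔE = E_2 - E_1
ΔE = -122.45130 - (-489.80520)
ΔE = 367.35 eV

Since this is positive, energy must be absorbed (photon absorption).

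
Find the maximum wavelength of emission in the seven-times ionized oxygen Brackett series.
63.28230 nm

The longest wavelength corresponds to the smallest energy transition in the series.
The Brackett series has all transitions ending at n_f = 4.

For O⁷⁺ (Z = 8), the first line (α-line) is the jump from n = 5 to n = 4:
E_5 = -13.6057 × 8² / 5² = -34.8305920 eV
E_4 = -13.6057 × 8² / 4² = -54.4228000 eV
ΔE = E_5 - E_4 = 19.5922080 eV

λ = hc/E = 1239.84 eV·nm / 19.5922080 eV
λ = 63.28230 nm

This is the α-line of the Brackett series in O⁷⁺.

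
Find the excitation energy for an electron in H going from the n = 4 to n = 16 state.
0.797 eV

The energy levels of a hydrogen-like atom are E_n = -13.6057 eV / n².

Energy at n = 4: E_4 = -13.6057 / 4² = -0.850356 eV
Energy at n = 16: E_16 = -13.6057 / 16² = -0.053147 eV

The excitation energy is the difference:
ΔE = E_16 - E_4
ΔE = -0.053147 - (-0.850356)
ΔE = 0.797 eV

Since this is positive, energy must be absorbed (photon absorption).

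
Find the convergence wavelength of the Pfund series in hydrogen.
2278.16283 nm

The series limit corresponds to the transition from n = ∞ to n = 5.
This is the highest energy (shortest wavelength) transition in the Pfund series.

E_∞ = 0 eV
E_5 = -13.6057 / 5² = -0.54422800000 eV

Energy at series limit:
ΔE = E_∞ - E_5 = 0 - (-0.54422800000) = 0.54422800000 eV
λ = hc/E = 1239.84 eV·nm / 0.54422800000 eV = 2278.16283 nm

This energy equals the ionization energy from the n = 5 state of hydrogen.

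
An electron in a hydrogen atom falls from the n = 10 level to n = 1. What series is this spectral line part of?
Lyman series

The spectral series in hydrogen are named based on the final (lower) energy level:
- Lyman series: n_final = 1 (ultraviolet)
- Balmer series: n_final = 2 (visible/near-UV)
- Paschen series: n_final = 3 (infrared)
- Brackett series: n_final = 4 (infrared)
- Pfund series: n_final = 5 (far infrared)

Since this transition ends at n = 1, it belongs to the Lyman series.

For reference, this 10 → 1 line has photon energy
ΔE = 13.6057 eV × (1/1² - 1/10²) = 13.46964 eV,
corresponding to wavelength λ = hc/ΔE = 1239.84 eV·nm / 13.46964 eV = 92.047 nm in the ultraviolet region.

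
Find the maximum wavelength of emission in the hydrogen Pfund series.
7455.8056 nm

The longest wavelength corresponds to the smallest energy transition in the series.
The Pfund series has all transitions ending at n_f = 5.

For H, the first line (α-line) is the jump from n = 6 to n = 5:
E_6 = -13.6057 / 6² = -0.3779361111 eV
E_5 = -13.6057 / 5² = -0.5442280000 eV
ΔE = E_6 - E_5 = 0.1662918889 eV

λ = hc/E = 1239.84 eV·nm / 0.1662918889 eV
λ = 7455.8056 nm

This is the α-line of the Pfund series in H.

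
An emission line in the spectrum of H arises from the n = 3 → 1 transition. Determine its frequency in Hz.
2.924e+15 Hz

First, find the transition energy:
E_3 = -13.6057 / 3² = -1.511744 eV
E_1 = -13.6057 / 1² = -13.605700 eV
|ΔE| = |E_1 - E_3| = 12.093956 eV

Convert to Joules: E = 12.093956 eV × (1.602177 × 10⁻¹⁹ J/eV) = 1.93767e-18 J

Using E = hf:
f = E/h = 1.93767e-18 J / (6.62607 × 10⁻³⁴ J·s)
f = 2.924e+15 Hz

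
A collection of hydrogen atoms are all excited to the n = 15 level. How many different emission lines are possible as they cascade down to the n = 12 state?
6

The electron can occupy levels n = 12, 13, ..., 15 during de-excitation — that is m = 15 - 12 + 1 = 4 distinct levels.

The number of distinct spectral lines equals the number of ways to choose 2 of these m levels (each pair gives one possible emission transition):

Number of lines = m(m-1)/2 = 4×3/2 = 6

These correspond to all possible transitions between the 4 levels:
15 → 14, 15 → 13, 15 → 12, 14 → 13, 14 → 12, 13 → 12

Each transition produces a photon with a unique energy (and thus wavelength). This count does not depend on Z.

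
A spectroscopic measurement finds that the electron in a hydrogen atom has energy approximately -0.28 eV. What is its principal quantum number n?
n = 7

The exact energy levels follow E_n = -13.6057 eV / n².

The measured value (-0.28 eV) is reported to only 2 significant figures, so we must test candidate n values and see which one matches to that precision.

Candidate energies:
  n = 5:  E = -13.6057/5² = -0.544228 eV
  n = 6:  E = -13.6057/6² = -0.377936 eV
  n = 7:  E = -13.6057/7² = -0.277667 eV  ← matches
  n = 8:  E = -13.6057/8² = -0.212589 eV
  n = 9:  E = -13.6057/9² = -0.167972 eV

Checking against the measurement of -0.28 eV (2 sig figs), only n = 7 agrees:
E_7 = -0.277667 eV, which rounds to -0.28 eV ✓

Therefore n = 7.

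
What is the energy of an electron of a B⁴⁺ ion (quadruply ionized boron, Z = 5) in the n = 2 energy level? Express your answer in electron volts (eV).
-85.035625 eV

The energy levels of a hydrogen-like atom are given by:
E_n = -13.6057 Z² / n² eV  (with Z = 5 for B⁴⁺)

For n = 2:
E_2 = -13.6057 × 5² / 2²
E_2 = -13.6057 × 25 / 4
E_2 = -85.035625 eV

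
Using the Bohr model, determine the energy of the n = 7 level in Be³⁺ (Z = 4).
-4.442678 eV

For hydrogen-like ions, the energy levels scale with Z²:
E_n = -13.6057 Z² / n² eV

For Be³⁺ (Z = 4) at n = 7:
E_7 = -13.6057 × 4² / 7²
E_7 = -13.6057 × 16 / 49
E_7 = -217.6912 / 49
E_7 = -4.442678 eV

The energy is 16 times more negative than hydrogen at the same n due to the stronger nuclear charge.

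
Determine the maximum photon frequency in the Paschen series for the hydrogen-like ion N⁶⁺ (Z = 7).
1.79114e+16 Hz

The series limit corresponds to the transition from n = ∞ to n = 3.
This is the highest energy (shortest wavelength) transition in the Paschen series.

E_∞ = 0 eV
E_3 = -13.6057 × 7² / 3² = -74.0754778 eV

Energy at series limit:
ΔE = E_∞ - E_3 = 0 - (-74.0754778) = 74.0754778 eV
E = 74.0754778 eV × (1.602177 × 10⁻¹⁹ J/eV) = 1.1868203e-17 J
f = E/h = 1.1868203e-17 J / (6.62607 × 10⁻³⁴ J·s) = 1.79114e+16 Hz

This energy equals the ionization energy from the n = 3 state of N⁶⁺.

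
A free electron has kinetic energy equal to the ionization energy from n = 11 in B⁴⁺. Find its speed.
9.944e+05 m/s (or 0.3317% of c)

The binding energy at n = 11 for B⁴⁺ is:
E_11 = -13.6057 × 5²/11² = -2.811095 eV
|E_11| = 2.811095 eV

Convert to Joules:
KE = 2.811095 eV × (1.602177 × 10⁻¹⁹ J/eV) = 4.50387e-19 J

Using KE = ½mv²:
v = √(2·KE/m_e)
v = √(2 × 4.50387e-19 J / 9.10938 × 10⁻³¹ kg)
v = 9.944e+05 m/s

This is approximately 0.3317% the speed of light.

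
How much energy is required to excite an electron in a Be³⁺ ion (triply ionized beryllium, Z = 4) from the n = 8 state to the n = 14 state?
2.291 eV

The energy levels of a hydrogen-like atom are E_n = -13.6057 Z² eV / n².

Energy at n = 8: E_8 = -13.6057 × 4² / 8² = -3.401425 eV
Energy at n = 14: E_14 = -13.6057 × 4² / 14² = -1.110669 eV

The excitation energy is the difference:
ΔE = E_14 - E_8
ΔE = -1.110669 - (-3.401425)
ΔE = 2.291 eV

Since this is positive, energy must be absorbed (photon absorption).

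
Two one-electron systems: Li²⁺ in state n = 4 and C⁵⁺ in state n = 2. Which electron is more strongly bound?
C⁵⁺ at n = 2 (E = -122.45130 eV)

Using E_n = -13.6057 Z² / n² eV:

Li²⁺ (Z = 3) at n = 4:
E = -13.6057 × 3² / 4² = -13.6057 × 9 / 16 = -7.65320625 eV

C⁵⁺ (Z = 6) at n = 2:
E = -13.6057 × 6² / 2² = -13.6057 × 36 / 4 = -122.45130000 eV

Since -122.45130000 eV < -7.65320625 eV,
C⁵⁺ at n = 2 is more tightly bound (requires more energy to ionize).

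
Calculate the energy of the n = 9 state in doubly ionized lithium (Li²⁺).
-1.51 eV

For hydrogen-like ions, the energy levels scale with Z²:
E_n = -13.6057 Z² / n² eV

For Li²⁺ (Z = 3) at n = 9:
E_9 = -13.6057 × 3² / 9²
E_9 = -13.6057 × 9 / 81
E_9 = -122.4513 / 81
E_9 = -1.51 eV

The energy is 9 times more negative than hydrogen at the same n due to the stronger nuclear charge.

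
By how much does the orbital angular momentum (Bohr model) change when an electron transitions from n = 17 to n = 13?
4.22e-34 J·s (or 4ℏ)

In the Bohr model, L_n = nℏ where ℏ = 1.0546e-34 J·s.

L_17 = 17ℏ = 1.7928e-33 J·s
L_13 = 13ℏ = 1.3710e-33 J·s

ΔL = L_17 - L_13 = (17 - 13)ℏ = 4ℏ
ΔL = 4 × 1.0546e-34 J·s = 4.22e-34 J·s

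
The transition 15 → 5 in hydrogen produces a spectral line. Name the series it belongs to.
Pfund series

The spectral series in hydrogen are named based on the final (lower) energy level:
- Lyman series: n_final = 1 (ultraviolet)
- Balmer series: n_final = 2 (visible/near-UV)
- Paschen series: n_final = 3 (infrared)
- Brackett series: n_final = 4 (infrared)
- Pfund series: n_final = 5 (far infrared)

Since this transition ends at n = 5, it belongs to the Pfund series.

For reference, this 15 → 5 line has photon energy
ΔE = 13.6057 eV × (1/5² - 1/15²) = 0.48375822222 eV,
corresponding to wavelength λ = hc/ΔE = 1239.84 eV·nm / 0.48375822222 eV = 2562.93318 nm in the far infrared region.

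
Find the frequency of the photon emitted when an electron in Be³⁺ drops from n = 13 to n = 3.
5.5371e+15 Hz

First, find the transition energy:
E_13 = -13.6057 × 4² / 13² = -1.288114 eV
E_3 = -13.6057 × 4² / 3² = -24.187911 eV
|ΔE| = |E_3 - E_13| = 22.899797 eV

Convert to Joules: E = 22.899797 eV × (1.602177 × 10⁻¹⁹ J/eV) = 3.668953e-18 J

Using E = hf:
f = E/h = 3.668953e-18 J / (6.62607 × 10⁻³⁴ J·s)
f = 5.5371e+15 Hz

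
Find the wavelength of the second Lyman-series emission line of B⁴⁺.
4.101 nm

The lines of a series are numbered from the longest wavelength (smallest ΔE) outward; the second line is the transition from n = n_f + 2 to n_f.
The Lyman series has all transitions ending at n_f = 1.

For B⁴⁺ (Z = 5), the second line (β-line) is the jump from n = 3 to n = 1:
E_3 = -13.6057 × 5² / 3² = -37.79361 eV
E_1 = -13.6057 × 5² / 1² = -340.14250 eV
ΔE = E_3 - E_1 = 302.34889 eV

λ = hc/E = 1239.84 eV·nm / 302.34889 eV
λ = 4.101 nm

This is the β-line of the Lyman series in B⁴⁺.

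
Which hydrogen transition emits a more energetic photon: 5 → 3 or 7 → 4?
5 → 3

Calculate the energy for each transition:

Transition 5 → 3:
ΔE₁ = |E_3 - E_5| = |-13.6057/3² - (-13.6057/5²)|
ΔE₁ = |-1.511744444444 - (-0.544228000000)| = 0.967516444 eV

Transition 7 → 4:
ΔE₂ = |E_4 - E_7| = |-13.6057/4² - (-13.6057/7²)|
ΔE₂ = |-0.850356250000 - (-0.277667346939)| = 0.572688903 eV

Since 0.967516444 eV > 0.572688903 eV, the transition 5 → 3 emits the more energetic photon.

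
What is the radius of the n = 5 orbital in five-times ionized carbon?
0.220491 nm (or 2.204905 Å)

The Bohr radius formula is:
r_n = n² a₀ / Z

where a₀ = 0.052917721 nm is the Bohr radius.

For C⁵⁺ (Z = 6) at n = 5:
r_5 = 5² × 0.052917721 nm / 6
r_5 = 25 × 0.052917721 nm / 6
r_5 = 1.3229430 nm / 6
r_5 = 0.220491 nm

The electron orbits at approximately 0.220491 nm from the nucleus.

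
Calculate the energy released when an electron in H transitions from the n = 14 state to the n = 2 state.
3.33201 eV

The energy levels are E_n = -13.6057 eV / n².

Energy at n = 14: E_14 = -13.6057 / 14² = -0.06941684 eV
Energy at n = 2: E_2 = -13.6057 / 2² = -3.40142500 eV

For emission (electron falling to lower state), the photon energy is:
E_photon = E_14 - E_2 = |-0.06941684 - (-3.40142500)|
E_photon = 3.33201 eV

This energy is carried away by the emitted photon.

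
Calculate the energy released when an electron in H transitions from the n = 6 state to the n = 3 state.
1.1338 eV

The energy levels are E_n = -13.6057 eV / n².

Energy at n = 6: E_6 = -13.6057 / 6² = -0.3779361 eV
Energy at n = 3: E_3 = -13.6057 / 3² = -1.5117444 eV

For emission (electron falling to lower state), the photon energy is:
E_photon = E_6 - E_3 = |-0.3779361 - (-1.5117444)|
E_photon = 1.1338 eV

This energy is carried away by the emitted photon.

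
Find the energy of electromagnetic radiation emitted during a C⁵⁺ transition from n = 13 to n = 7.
7.10 eV

The energy levels are E_n = -13.6057 Z² eV / n².

Energy at n = 13: E_13 = -13.6057 × 6² / 13² = -2.89826 eV
Energy at n = 7: E_7 = -13.6057 × 6² / 7² = -9.99602 eV

For emission (electron falling to lower state), the photon energy is:
E_photon = E_13 - E_7 = |-2.89826 - (-9.99602)|
E_photon = 7.10 eV

This energy is carried away by the emitted photon.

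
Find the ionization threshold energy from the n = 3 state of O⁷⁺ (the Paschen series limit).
96.752 eV

The series limit corresponds to the transition from n = ∞ to n = 3.
This is the highest energy (shortest wavelength) transition in the Paschen series.

E_∞ = 0 eV
E_3 = -13.6057 × 8² / 3² = -96.752 eV

Energy at series limit:
ΔE = E_∞ - E_3 = 0 - (-96.752) = 96.752 eV

This energy equals the ionization energy from the n = 3 state of O⁷⁺.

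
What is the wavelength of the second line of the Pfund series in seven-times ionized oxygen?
72.6758 nm

The lines of a series are numbered from the longest wavelength (smallest ΔE) outward; the second line is the transition from n = n_f + 2 to n_f.
The Pfund series has all transitions ending at n_f = 5.

For O⁷⁺ (Z = 8), the second line (β-line) is the jump from n = 7 to n = 5:
E_7 = -13.6057 × 8² / 7² = -17.770710 eV
E_5 = -13.6057 × 8² / 5² = -34.830592 eV
ΔE = E_7 - E_5 = 17.059882 eV

λ = hc/E = 1239.84 eV·nm / 17.059882 eV
λ = 72.6758 nm

This is the β-line of the Pfund series in O⁷⁺.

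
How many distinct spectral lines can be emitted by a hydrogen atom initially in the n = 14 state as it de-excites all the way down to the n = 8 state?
21

The electron can occupy levels n = 8, 9, ..., 14 during de-excitation — that is m = 14 - 8 + 1 = 7 distinct levels.

The number of distinct spectral lines equals the number of ways to choose 2 of these m levels (each pair gives one possible emission transition):

Number of lines = m(m-1)/2 = 7×6/2 = 21

These correspond to all possible transitions between the 7 levels:
14 → 13, 14 → 12, 14 → 11, 14 → 10, 14 → 9, 14 → 8, 13 → 12, 13 → 11...

Each transition produces a photon with a unique energy (and thus wavelength). This count does not depend on Z.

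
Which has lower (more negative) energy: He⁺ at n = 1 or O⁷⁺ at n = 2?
O⁷⁺ at n = 2 (E = -217.69 eV)

Using E_n = -13.6057 Z² / n² eV:

He⁺ (Z = 2) at n = 1:
E = -13.6057 × 2² / 1² = -13.6057 × 4 / 1 = -54.42280 eV

O⁷⁺ (Z = 8) at n = 2:
E = -13.6057 × 8² / 2² = -13.6057 × 64 / 4 = -217.69120 eV

Since -217.69120 eV < -54.42280 eV,
O⁷⁺ at n = 2 is more tightly bound (requires more energy to ionize).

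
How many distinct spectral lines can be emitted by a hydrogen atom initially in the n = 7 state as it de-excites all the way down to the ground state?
21

The electron can occupy levels n = 1, 2, ..., 7 during de-excitation — that is m = 7 - 1 + 1 = 7 distinct levels.

The number of distinct spectral lines equals the number of ways to choose 2 of these m levels (each pair gives one possible emission transition):

Number of lines = m(m-1)/2 = 7×6/2 = 21

These correspond to all possible transitions between the 7 levels:
7 → 6, 7 → 5, 7 → 4, 7 → 3, 7 → 2, 7 → 1, 6 → 5, 6 → 4...

Each transition produces a photon with a unique energy (and thus wavelength). This count does not depend on Z.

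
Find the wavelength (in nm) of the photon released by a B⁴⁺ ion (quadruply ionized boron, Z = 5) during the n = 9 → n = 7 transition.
452.10 nm

First, find the transition energy using E_n = -13.6057 Z² / n² eV:
E_9 = -13.6057 × 5² / 9² = -4.199290 eV
E_7 = -13.6057 × 5² / 7² = -6.941684 eV

Photon energy: |ΔE| = |E_7 - E_9| = 2.742394 eV

Convert to wavelength using E = hc/λ with hc = 1239.84 eV·nm:
λ = hc/E = 1239.84 eV·nm / 2.742394 eV
λ = 452.10 nm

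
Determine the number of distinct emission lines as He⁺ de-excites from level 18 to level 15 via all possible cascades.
6

The electron can occupy levels n = 15, 16, ..., 18 during de-excitation — that is m = 18 - 15 + 1 = 4 distinct levels.

The number of distinct spectral lines equals the number of ways to choose 2 of these m levels (each pair gives one possible emission transition):

Number of lines = m(m-1)/2 = 4×3/2 = 6

These correspond to all possible transitions between the 4 levels:
18 → 17, 18 → 16, 18 → 15, 17 → 16, 17 → 15, 16 → 15

Each transition produces a photon with a unique energy (and thus wavelength). This count does not depend on Z.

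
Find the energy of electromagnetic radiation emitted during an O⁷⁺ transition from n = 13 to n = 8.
8.453 eV

The energy levels are E_n = -13.6057 Z² eV / n².

Energy at n = 13: E_13 = -13.6057 × 8² / 13² = -5.152454 eV
Energy at n = 8: E_8 = -13.6057 × 8² / 8² = -13.605700 eV

For emission (electron falling to lower state), the photon energy is:
E_photon = E_13 - E_8 = |-5.152454 - (-13.605700)|
E_photon = 8.453 eV

This energy is carried away by the emitted photon.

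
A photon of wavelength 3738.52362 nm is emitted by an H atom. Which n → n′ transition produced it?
n = 8 → n = 5

First, find the photon energy from the wavelength (hc = 1239.84 eV·nm):
E = hc/λ = 1239.84 eV·nm / 3738.52362 nm = 0.33163894 eV

The energy levels of hydrogen satisfy E_n = -13.6057 / n² eV, so an emission n_i → n_f releases
ΔE = 13.6057 × (1/n_f² − 1/n_i²) eV.

Setting ΔE equal to the photon energy:
1/n_f² − 1/n_i² = 0.33163894 / 13.6057 = 0.024375000

Since 1/n_i² must be positive, we need 1/n_f² > 0.024375000, i.e. n_f ≤ 6. For each allowed n_f, solve n_i = (1/n_f² − 0.024375000)^(−1/2) and check whether it is a whole number:
  n_f = 1: 1/n_i² = 1.000000000 − 0.024375000 = 0.975625000 → n_i = 1.012  (not an integer) ✗
  n_f = 2: 1/n_i² = 0.250000000 − 0.024375000 = 0.225625000 → n_i = 2.105  (not an integer) ✗
  n_f = 3: 1/n_i² = 0.111111111 − 0.024375000 = 0.086736111 → n_i = 3.395  (not an integer) ✗
  n_f = 4: 1/n_i² = 0.062500000 − 0.024375000 = 0.038125000 → n_i = 5.121  (not an integer) ✗
  n_f = 5: 1/n_i² = 0.040000000 − 0.024375000 = 0.015625000 → n_i = 8.000  → integer, n_i = 8 ✓
  n_f = 6: 1/n_i² = 0.027777778 − 0.024375000 = 0.003402778 → n_i = 17.143  (not an integer) ✗

Only n_f = 5 gives an integer upper level, n_i = 8.

The transition is from n = 8 to n = 5 (emission).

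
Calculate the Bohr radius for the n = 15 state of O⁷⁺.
1.4883 nm (or 14.8831 Å)

The Bohr radius formula is:
r_n = n² a₀ / Z

where a₀ = 0.0529177 nm is the Bohr radius.

For O⁷⁺ (Z = 8) at n = 15:
r_15 = 15² × 0.0529177 nm / 8
r_15 = 225 × 0.0529177 nm / 8
r_15 = 11.90648 nm / 8
r_15 = 1.4883 nm

The electron orbits at approximately 1.4883 nm from the nucleus.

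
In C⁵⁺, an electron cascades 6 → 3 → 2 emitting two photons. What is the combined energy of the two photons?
108.85 eV

The energy levels of C⁵⁺ are E_n = -13.6057 × 6² / n² eV.

First transition (6 → 3):
ΔE₁ = |E_3 - E_6|
ΔE₁ = |-54.42280000 - (-13.60570000)| = 40.81710 eV

Second transition (3 → 2):
ΔE₂ = |E_2 - E_3|
ΔE₂ = |-122.45130000 - (-54.42280000)| = 68.02850 eV

Total energy released:
E_total = ΔE₁ + ΔE₂ = 40.81710 + 68.02850 = 108.85 eV

Note: This equals the direct transition 6 → 2: 108.85 eV ✓
Energy is conserved regardless of the path taken.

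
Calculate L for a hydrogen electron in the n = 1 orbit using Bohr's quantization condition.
1.055e-34 J·s (or 1ℏ)

In the Bohr model, angular momentum is quantized:
L = nℏ

where ℏ = h/(2π) = 1.05457e-34 J·s

For n = 1:
L = 1 × 1.05457e-34 J·s
L = 1.055e-34 J·s

This can also be written as L = 1ℏ.
The angular momentum is an integer multiple of the reduced Planck constant.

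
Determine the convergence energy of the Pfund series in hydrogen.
0.5442 eV

The series limit corresponds to the transition from n = ∞ to n = 5.
This is the highest energy (shortest wavelength) transition in the Pfund series.

E_∞ = 0 eV
E_5 = -13.6057 / 5² = -0.5442 eV

Energy at series limit:
ΔE = E_∞ - E_5 = 0 - (-0.5442) = 0.5442 eV

This energy equals the ionization energy from the n = 5 state of hydrogen.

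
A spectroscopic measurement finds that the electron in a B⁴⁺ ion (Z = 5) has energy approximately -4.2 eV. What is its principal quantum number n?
n = 9

The exact energy levels follow E_n = -13.6057 Z² / n² eV with Z = 5.

The measured value (-4.2 eV) is reported to only 2 significant figures, so we must test candidate n values and see which one matches to that precision.

Candidate energies:
  n = 7:  E = -13.6057 × 5² / 7² = -6.941684 eV
  n = 8:  E = -13.6057 × 5² / 8² = -5.314727 eV
  n = 9:  E = -13.6057 × 5² / 9² = -4.199290 eV  ← matches
  n = 10:  E = -13.6057 × 5² / 10² = -3.401425 eV
  n = 11:  E = -13.6057 × 5² / 11² = -2.811095 eV

Checking against the measurement of -4.2 eV (2 sig figs), only n = 9 agrees:
E_9 = -4.199290 eV, which rounds to -4.2 eV ✓

Therefore n = 9.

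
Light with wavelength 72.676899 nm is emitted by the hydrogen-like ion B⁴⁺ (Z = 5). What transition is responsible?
n = 9 → n = 4

First, find the photon energy from the wavelength (hc = 1239.84 eV·nm):
E = hc/λ = 1239.84 eV·nm / 72.676899 nm = 17.059616 eV

The energy levels of B⁴⁺ satisfy E_n = -13.6057 × 5² / n² eV, so an emission n_i → n_f releases
ΔE = 13.6057 × 5² × (1/n_f² − 1/n_i²) eV.

Setting ΔE equal to the photon energy:
1/n_f² − 1/n_i² = 17.059616 / (13.6057 × 5²) = 0.050154321

Since 1/n_i² must be positive, we need 1/n_f² > 0.050154321, i.e. n_f ≤ 4. For each allowed n_f, solve n_i = (1/n_f² − 0.050154321)^(−1/2) and check whether it is a whole number:
  n_f = 1: 1/n_i² = 1.000000000 − 0.050154321 = 0.949845679 → n_i = 1.026  (not an integer) ✗
  n_f = 2: 1/n_i² = 0.250000000 − 0.050154321 = 0.199845679 → n_i = 2.237  (not an integer) ✗
  n_f = 3: 1/n_i² = 0.111111111 − 0.050154321 = 0.060956790 → n_i = 4.050  (not an integer) ✗
  n_f = 4: 1/n_i² = 0.062500000 − 0.050154321 = 0.012345679 → n_i = 9.000  → integer, n_i = 9 ✓

Only n_f = 4 gives an integer upper level, n_i = 9.

The transition is from n = 9 to n = 4 (emission).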